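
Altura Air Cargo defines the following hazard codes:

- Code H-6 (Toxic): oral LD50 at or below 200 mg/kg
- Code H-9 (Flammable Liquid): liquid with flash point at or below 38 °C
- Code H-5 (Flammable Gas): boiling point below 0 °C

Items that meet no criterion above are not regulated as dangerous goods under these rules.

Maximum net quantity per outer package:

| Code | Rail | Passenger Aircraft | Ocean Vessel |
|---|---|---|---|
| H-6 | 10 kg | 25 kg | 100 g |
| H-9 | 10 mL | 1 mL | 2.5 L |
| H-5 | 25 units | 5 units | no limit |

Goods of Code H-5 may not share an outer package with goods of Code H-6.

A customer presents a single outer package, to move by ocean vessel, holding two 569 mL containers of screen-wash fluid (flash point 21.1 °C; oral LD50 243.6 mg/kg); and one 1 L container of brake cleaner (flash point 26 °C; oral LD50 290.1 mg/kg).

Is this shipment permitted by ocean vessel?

Flash point 21.1 °C meets the Code H-9 criterion (Flammable Liquid), so the screen-wash fluid is Code H-9.
Brake cleaner: flash point 26 °C ≤ 38 °C → Code H-9 (Flammable Liquid).
Total Code H-9: (two 569 mL containers = 1.138 L) + 1 L = 2.138 L.
That is within the Code H-9 ocean vessel limit of 2.5 L.

Yes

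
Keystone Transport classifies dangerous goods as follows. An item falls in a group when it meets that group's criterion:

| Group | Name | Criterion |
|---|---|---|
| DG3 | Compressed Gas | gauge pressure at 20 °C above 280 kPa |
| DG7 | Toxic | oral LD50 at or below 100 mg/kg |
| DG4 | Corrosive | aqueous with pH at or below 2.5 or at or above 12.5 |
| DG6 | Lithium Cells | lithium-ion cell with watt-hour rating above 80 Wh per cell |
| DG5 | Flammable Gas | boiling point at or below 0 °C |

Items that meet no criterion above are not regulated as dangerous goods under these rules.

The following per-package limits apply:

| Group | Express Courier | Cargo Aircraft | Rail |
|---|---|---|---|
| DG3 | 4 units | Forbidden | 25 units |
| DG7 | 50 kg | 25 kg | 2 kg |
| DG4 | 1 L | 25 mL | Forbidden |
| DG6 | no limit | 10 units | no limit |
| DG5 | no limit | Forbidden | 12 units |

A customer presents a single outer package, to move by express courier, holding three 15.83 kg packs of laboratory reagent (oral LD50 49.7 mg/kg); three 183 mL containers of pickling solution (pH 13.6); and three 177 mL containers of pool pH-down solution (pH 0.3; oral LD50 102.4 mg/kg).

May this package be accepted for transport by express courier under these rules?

No

The laboratory reagent has oral LD50 49.7 mg/kg, which is ≤ 100 mg/kg, so it is Group DG7 (Toxic).
With pH 13.6 (≥ 12.5), the pickling solution falls in Group DG4.
Pool pH-down solution: pH 0.3 ≤ 2.5 → Group DG4 (Corrosive).
Group DG4 net quantity: (three 183 mL containers = 549 mL) + (three 177 mL containers = 531 mL) = 1.08 L.
1.08 L > 1 L (express courier limit, Group DG4) — over the limit.
Group DG7 quantity: three 15.83 kg packs = 47.49 kg.
47.49 kg ≤ 50 kg (express courier limit, Group DG7) — within limit.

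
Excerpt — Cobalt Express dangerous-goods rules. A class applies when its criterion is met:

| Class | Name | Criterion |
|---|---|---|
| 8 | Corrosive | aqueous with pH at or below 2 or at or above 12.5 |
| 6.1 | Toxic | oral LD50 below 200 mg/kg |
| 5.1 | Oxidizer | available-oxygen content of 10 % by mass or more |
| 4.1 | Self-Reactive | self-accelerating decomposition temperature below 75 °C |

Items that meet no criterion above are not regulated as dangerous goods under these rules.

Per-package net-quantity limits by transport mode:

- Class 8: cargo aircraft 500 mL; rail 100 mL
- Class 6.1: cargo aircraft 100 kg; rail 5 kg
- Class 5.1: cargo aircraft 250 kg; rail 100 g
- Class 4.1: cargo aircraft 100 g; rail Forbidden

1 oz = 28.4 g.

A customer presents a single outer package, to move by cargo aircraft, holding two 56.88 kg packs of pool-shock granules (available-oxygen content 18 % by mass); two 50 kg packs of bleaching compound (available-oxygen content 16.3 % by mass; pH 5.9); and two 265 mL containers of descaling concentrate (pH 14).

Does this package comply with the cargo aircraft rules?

Available-oxygen content 18 % by mass meets the Class 5.1 criterion (Oxidizer), so the pool-shock granules are Class 5.1.
The bleaching compound has available-oxygen content 16.3 % by mass, which is ≥ 10 % by mass, so it is Class 5.1 (Oxidizer).
With pH 14 (≥ 12.5), the descaling concentrate falls in Class 8.
Total Class 5.1: (two 56.88 kg packs = 113.76 kg) + (two 50 kg packs = 100 kg) = 213.76 kg.
213.76 kg is within the cargo aircraft limit of 250 kg for Class 5.1.
Class 8 quantity: two 265 mL containers = 530 mL.
530 mL > 500 mL (cargo aircraft limit, Class 8) — over the limit.

No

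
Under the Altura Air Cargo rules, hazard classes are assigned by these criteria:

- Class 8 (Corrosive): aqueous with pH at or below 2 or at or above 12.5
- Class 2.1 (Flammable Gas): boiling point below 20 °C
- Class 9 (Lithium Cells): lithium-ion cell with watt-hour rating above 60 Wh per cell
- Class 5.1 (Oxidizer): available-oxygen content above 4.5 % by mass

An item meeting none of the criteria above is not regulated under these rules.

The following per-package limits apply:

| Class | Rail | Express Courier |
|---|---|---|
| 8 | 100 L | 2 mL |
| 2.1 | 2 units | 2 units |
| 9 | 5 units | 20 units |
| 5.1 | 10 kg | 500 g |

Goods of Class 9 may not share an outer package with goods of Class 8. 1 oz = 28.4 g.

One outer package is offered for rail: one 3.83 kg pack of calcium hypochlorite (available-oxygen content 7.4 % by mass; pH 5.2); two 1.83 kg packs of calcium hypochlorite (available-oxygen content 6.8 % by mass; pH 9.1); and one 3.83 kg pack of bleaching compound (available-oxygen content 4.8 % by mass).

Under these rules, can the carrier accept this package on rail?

No

Calcium hypochlorite: available-oxygen content 7.4 % by mass > 4.5 % by mass → Class 5.1 (Oxidizer).
Calcium hypochlorite: available-oxygen content 6.8 % by mass > 4.5 % by mass → Class 5.1 (Oxidizer).
Available-oxygen content 4.8 % by mass meets the Class 5.1 criterion (Oxidizer), so the bleaching compound is Class 5.1.
Class 5.1 net quantity: 3.83 kg + (two 1.83 kg packs = 3.66 kg) + 3.83 kg = 11.32 kg.
11.32 kg > 10 kg (rail limit, Class 5.1) — over the limit.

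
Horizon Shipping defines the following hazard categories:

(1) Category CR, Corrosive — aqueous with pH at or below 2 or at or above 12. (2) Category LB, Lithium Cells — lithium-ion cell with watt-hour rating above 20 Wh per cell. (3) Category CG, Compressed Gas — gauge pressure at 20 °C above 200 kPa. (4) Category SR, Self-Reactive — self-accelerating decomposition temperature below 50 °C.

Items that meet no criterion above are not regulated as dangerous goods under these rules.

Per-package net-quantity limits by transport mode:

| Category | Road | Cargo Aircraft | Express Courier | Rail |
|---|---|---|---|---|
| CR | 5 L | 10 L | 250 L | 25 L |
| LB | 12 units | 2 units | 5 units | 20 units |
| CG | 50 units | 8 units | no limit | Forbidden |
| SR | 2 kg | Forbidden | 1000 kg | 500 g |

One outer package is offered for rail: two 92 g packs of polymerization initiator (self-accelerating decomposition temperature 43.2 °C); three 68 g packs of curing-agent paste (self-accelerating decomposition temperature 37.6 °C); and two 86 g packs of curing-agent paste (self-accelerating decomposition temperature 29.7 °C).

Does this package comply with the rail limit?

No

The polymerization initiator has self-accelerating decomposition temperature 43.2 °C, which is < 50 °C, so it is Category SR (Self-Reactive).
The curing-agent paste has self-accelerating decomposition temperature 37.6 °C, which is < 50 °C, so it is Category SR (Self-Reactive).
Self-accelerating decomposition temperature 29.7 °C meets the Category SR criterion (Self-Reactive), so the curing-agent paste is Category SR.
Category SR net quantity: (two 92 g packs = 184 g) + (three 68 g packs = 204 g) + (two 86 g packs = 172 g) = 560 g.
560 g exceeds the rail limit of 500 g for Category SR.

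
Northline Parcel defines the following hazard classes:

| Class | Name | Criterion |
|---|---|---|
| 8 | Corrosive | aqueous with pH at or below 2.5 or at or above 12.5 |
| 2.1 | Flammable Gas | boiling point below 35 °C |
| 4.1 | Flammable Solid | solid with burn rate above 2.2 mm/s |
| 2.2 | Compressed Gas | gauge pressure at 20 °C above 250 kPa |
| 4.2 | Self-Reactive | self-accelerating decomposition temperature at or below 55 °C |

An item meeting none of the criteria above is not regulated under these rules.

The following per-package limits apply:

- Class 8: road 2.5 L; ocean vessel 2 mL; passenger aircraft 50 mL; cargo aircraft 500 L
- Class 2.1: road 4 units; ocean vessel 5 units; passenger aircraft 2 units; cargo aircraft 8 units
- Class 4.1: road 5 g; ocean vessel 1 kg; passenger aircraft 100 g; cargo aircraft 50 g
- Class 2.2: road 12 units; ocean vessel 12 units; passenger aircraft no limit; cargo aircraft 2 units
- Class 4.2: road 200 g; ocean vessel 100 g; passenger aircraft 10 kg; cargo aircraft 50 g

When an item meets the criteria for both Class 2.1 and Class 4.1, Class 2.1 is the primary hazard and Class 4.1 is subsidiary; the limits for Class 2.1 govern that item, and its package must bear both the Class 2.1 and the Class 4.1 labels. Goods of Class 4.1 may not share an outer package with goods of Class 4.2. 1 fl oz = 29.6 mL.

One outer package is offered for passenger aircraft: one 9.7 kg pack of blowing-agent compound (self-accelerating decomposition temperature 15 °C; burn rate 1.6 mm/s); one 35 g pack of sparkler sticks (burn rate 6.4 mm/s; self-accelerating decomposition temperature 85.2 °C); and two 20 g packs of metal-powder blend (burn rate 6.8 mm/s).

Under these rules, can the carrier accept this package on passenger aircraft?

No

Self-accelerating decomposition temperature 15 °C meets the Class 4.2 criterion (Self-Reactive), so the blowing-agent compound is Class 4.2.
Sparkler sticks: burn rate 6.4 mm/s > 2.2 mm/s → Class 4.1 (Flammable Solid).
With burn rate 6.8 mm/s (> 2.2 mm/s), the metal-powder blend falls in Class 4.1.
Total Class 4.1: 35 g + (two 20 g packs = 40 g) = 75 g.
75 g ≤ 100 g (passenger aircraft limit, Class 4.1) — within limit.
Class 4.2 quantity: 9.7 kg.
9.7 kg is within the passenger aircraft limit of 10 kg for Class 4.2.
Class 4.1 and Class 4.2 may not share an outer package.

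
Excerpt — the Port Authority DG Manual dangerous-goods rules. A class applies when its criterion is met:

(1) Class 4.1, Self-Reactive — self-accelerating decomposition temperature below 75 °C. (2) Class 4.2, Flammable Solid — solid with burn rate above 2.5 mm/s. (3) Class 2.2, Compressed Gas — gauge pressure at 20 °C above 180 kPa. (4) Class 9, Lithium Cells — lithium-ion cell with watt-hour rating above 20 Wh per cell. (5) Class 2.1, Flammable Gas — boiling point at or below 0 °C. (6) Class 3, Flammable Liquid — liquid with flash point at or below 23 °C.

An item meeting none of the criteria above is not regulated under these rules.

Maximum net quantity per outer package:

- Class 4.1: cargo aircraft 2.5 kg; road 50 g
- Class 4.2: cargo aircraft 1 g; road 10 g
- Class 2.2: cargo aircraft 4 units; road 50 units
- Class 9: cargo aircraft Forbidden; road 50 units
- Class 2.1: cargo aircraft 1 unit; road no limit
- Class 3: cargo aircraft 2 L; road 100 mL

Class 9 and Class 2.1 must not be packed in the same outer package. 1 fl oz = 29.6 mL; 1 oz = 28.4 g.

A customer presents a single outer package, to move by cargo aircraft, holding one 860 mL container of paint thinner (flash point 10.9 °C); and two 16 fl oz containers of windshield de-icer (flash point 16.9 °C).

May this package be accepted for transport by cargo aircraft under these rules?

Yes

Flash point 10.9 °C meets the Class 3 criterion (Flammable Liquid), so the paint thinner is Class 3.
Windshield de-icer: flash point 16.9 °C ≤ 23 °C → Class 3 (Flammable Liquid).
Total Class 3: 860 mL + (two 16 fl oz containers = 947.2 mL) = 1807.2 mL.
1807.2 mL ≤ 2 L (cargo aircraft limit, Class 3) — within limit.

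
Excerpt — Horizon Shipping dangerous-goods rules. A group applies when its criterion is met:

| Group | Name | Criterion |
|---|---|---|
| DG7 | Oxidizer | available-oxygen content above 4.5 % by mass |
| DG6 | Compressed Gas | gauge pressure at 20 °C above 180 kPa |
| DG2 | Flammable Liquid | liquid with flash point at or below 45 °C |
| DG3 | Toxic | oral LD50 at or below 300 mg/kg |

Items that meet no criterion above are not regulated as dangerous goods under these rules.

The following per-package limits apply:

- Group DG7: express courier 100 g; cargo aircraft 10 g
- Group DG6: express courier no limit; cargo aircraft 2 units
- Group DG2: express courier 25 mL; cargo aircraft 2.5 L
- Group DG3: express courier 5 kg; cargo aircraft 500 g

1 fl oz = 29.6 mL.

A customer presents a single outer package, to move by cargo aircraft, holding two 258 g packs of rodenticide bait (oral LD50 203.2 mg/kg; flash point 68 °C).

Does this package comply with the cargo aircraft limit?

No

Rodenticide bait: oral LD50 203.2 mg/kg ≤ 300 mg/kg → Group DG3 (Toxic).
Group DG3 quantity: two 258 g packs = 516 g.
That exceeds the Group DG3 cargo aircraft limit of 500 g.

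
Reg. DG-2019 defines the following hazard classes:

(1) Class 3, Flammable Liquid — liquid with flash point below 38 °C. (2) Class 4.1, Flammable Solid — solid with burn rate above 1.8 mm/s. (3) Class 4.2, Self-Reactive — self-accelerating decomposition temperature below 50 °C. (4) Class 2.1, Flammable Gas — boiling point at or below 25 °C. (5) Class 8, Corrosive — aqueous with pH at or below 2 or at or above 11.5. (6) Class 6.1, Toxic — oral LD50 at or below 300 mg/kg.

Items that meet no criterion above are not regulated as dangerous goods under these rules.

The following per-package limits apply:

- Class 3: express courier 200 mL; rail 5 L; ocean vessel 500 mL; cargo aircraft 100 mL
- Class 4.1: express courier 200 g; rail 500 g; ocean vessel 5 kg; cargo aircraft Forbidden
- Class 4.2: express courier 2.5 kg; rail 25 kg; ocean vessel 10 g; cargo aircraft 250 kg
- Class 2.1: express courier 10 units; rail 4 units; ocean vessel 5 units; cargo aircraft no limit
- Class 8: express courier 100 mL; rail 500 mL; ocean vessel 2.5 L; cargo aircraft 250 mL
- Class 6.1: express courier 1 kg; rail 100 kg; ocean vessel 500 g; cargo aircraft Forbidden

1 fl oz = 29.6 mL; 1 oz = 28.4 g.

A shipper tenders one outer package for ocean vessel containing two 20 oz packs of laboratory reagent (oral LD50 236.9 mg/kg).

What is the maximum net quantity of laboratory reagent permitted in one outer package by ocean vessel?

500 g

The laboratory reagent has oral LD50 236.9 mg/kg, which is ≤ 300 mg/kg, so it is Class 6.1 (Toxic).
The ocean vessel limit for Class 6.1 is 500 g.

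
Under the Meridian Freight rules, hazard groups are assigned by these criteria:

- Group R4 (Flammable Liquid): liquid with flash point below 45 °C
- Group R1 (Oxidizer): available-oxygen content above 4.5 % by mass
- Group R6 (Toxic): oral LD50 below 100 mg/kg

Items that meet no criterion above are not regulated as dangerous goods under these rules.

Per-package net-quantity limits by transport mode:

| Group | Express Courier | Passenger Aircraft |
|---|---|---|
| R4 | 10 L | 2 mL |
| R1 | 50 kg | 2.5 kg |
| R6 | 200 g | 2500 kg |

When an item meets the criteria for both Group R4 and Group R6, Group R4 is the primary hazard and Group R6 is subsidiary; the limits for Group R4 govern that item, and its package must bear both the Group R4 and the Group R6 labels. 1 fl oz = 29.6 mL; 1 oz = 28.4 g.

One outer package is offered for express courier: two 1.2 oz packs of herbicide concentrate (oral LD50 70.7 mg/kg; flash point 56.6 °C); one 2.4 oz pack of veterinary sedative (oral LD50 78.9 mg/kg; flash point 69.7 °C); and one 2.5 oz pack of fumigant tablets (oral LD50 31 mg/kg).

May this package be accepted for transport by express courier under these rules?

Oral LD50 70.7 mg/kg meets the Group R6 criterion (Toxic), so the herbicide concentrate is Group R6.
The veterinary sedative has oral LD50 78.9 mg/kg, which is < 100 mg/kg, so it is Group R6 (Toxic).
The fumigant tablets have oral LD50 31 mg/kg, which is < 100 mg/kg, so they are Group R6 (Toxic).
Total Group R6: (two 1.2 oz packs = 68.16 g) + (one 2.4 oz pack = 68.16 g) + (one 2.5 oz pack = 71 g) = 207.32 g.
That exceeds the Group R6 express courier limit of 200 g.

No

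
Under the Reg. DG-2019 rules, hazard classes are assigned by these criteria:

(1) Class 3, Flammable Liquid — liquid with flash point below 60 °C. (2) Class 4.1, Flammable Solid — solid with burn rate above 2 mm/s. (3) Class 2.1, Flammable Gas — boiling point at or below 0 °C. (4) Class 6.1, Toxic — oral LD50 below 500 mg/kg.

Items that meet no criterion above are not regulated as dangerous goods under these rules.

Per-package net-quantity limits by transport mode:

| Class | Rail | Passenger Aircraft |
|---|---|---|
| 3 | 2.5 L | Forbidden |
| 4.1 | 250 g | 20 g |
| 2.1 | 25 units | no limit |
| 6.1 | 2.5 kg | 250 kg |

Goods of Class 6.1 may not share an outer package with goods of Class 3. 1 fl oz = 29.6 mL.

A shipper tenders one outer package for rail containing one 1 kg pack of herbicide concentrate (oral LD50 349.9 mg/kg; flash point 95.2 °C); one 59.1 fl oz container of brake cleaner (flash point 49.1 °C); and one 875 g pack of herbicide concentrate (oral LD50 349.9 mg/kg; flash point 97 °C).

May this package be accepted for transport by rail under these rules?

With oral LD50 349.9 mg/kg (< 500 mg/kg), the herbicide concentrate falls in Class 6.1.
Flash point 49.1 °C meets the Class 3 criterion (Flammable Liquid), so the brake cleaner is Class 3.
Oral LD50 349.9 mg/kg meets the Class 6.1 criterion (Toxic), so the herbicide concentrate is Class 6.1.
Class 6.1 net quantity: 1 kg + 875 g = 1.875 kg.
1.875 kg ≤ 2.5 kg (rail limit, Class 6.1) — within limit.
Class 3 quantity: one 59.1 fl oz container = 1749.36 mL.
1749.36 mL is within the rail limit of 2.5 L for Class 3.
Class 6.1 and Class 3 may not share an outer package.

No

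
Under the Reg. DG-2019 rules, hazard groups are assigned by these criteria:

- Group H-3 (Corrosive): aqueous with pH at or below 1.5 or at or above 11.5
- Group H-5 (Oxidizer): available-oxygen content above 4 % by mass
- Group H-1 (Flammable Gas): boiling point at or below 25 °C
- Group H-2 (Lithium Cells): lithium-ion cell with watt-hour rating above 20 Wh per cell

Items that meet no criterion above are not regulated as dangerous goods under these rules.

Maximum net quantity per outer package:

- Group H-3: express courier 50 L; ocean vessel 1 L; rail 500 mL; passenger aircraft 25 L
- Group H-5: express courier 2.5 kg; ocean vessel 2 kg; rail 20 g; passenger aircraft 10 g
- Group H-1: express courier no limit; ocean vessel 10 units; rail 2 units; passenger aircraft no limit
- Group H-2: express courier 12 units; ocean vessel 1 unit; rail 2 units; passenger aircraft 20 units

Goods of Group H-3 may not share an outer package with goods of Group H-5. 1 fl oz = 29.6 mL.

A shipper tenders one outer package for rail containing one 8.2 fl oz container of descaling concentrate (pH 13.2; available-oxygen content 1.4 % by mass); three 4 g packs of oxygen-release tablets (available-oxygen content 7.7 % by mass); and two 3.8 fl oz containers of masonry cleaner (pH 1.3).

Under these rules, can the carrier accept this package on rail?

With pH 13.2 (≥ 11.5), the descaling concentrate falls in Group H-3.
Available-oxygen content 7.7 % by mass meets the Group H-5 criterion (Oxidizer), so the oxygen-release tablets are Group H-5.
Masonry cleaner: pH 1.3 ≤ 1.5 → Group H-3 (Corrosive).
Total Group H-3: (one 8.2 fl oz container = 242.72 mL) + (two 3.8 fl oz containers = 224.96 mL) = 467.68 mL.
467.68 mL ≤ 500 mL (rail limit, Group H-3) — within limit.
Group H-5 quantity: three 4 g packs = 12 g.
12 g ≤ 20 g (rail limit, Group H-5) — within limit.
Group H-3 and Group H-5 may not share an outer package.

No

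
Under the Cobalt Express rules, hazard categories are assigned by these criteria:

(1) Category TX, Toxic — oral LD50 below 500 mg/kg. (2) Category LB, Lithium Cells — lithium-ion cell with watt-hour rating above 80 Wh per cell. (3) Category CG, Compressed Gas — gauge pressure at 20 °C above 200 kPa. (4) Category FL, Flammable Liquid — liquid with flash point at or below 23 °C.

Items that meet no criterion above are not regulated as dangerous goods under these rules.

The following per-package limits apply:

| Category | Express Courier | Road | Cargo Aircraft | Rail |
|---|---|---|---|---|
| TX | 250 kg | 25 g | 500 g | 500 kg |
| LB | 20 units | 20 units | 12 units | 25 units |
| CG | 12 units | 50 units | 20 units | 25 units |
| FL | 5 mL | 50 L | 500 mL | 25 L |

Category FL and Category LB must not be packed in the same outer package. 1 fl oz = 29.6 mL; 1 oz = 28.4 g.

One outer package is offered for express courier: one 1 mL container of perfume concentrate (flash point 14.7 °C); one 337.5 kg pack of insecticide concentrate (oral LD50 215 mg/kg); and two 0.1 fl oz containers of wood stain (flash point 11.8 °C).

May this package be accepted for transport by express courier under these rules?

With flash point 14.7 °C (≤ 23 °C), the perfume concentrate falls in Category FL.
Insecticide concentrate: oral LD50 215 mg/kg < 500 mg/kg → Category TX (Toxic).
Wood stain: flash point 11.8 °C ≤ 23 °C → Category FL (Flammable Liquid).
Total Category FL: 1 mL + (two 0.1 fl oz containers = 5.92 mL) = 6.92 mL.
6.92 mL > 5 mL (express courier limit, Category FL) — over the limit.
Category TX quantity: 337.5 kg.
337.5 kg exceeds the express courier limit of 250 kg for Category TX.
The segregation rule (Category FL with Category LB) does not apply to Category FL with Category TX.

No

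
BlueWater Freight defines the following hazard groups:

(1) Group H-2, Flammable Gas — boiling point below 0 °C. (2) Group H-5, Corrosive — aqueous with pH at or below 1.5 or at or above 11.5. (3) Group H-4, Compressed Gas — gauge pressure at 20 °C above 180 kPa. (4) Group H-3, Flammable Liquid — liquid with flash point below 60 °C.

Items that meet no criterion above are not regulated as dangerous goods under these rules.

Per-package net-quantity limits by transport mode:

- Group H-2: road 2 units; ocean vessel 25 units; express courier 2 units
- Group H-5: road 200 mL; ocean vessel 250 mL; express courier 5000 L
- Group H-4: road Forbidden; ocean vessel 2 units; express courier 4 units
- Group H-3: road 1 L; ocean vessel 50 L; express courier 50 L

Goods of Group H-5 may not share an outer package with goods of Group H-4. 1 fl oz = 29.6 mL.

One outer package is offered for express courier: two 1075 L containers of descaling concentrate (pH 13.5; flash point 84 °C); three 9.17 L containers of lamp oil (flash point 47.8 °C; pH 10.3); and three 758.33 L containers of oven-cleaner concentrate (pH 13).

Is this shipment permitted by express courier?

With pH 13.5 (≥ 11.5), the descaling concentrate falls in Group H-5.
With flash point 47.8 °C (< 60 °C), the lamp oil falls in Group H-3.
Oven-cleaner concentrate: pH 13 ≥ 11.5 → Group H-5 (Corrosive).
Total Group H-5: (two 1075 L containers = 2150 L) + (three 758.33 L containers = 2274.99 L) = 4424.99 L.
That is within the Group H-5 express courier limit of 5000 L.
Group H-3 quantity: three 9.17 L containers = 27.51 L.
27.51 L ≤ 50 L (express courier limit, Group H-3) — within limit.
The segregation rule (Group H-5 with Group H-4) does not apply to Group H-5 with Group H-3.
Every hazard group is within its express courier limit and no segregation rule is violated.

Yes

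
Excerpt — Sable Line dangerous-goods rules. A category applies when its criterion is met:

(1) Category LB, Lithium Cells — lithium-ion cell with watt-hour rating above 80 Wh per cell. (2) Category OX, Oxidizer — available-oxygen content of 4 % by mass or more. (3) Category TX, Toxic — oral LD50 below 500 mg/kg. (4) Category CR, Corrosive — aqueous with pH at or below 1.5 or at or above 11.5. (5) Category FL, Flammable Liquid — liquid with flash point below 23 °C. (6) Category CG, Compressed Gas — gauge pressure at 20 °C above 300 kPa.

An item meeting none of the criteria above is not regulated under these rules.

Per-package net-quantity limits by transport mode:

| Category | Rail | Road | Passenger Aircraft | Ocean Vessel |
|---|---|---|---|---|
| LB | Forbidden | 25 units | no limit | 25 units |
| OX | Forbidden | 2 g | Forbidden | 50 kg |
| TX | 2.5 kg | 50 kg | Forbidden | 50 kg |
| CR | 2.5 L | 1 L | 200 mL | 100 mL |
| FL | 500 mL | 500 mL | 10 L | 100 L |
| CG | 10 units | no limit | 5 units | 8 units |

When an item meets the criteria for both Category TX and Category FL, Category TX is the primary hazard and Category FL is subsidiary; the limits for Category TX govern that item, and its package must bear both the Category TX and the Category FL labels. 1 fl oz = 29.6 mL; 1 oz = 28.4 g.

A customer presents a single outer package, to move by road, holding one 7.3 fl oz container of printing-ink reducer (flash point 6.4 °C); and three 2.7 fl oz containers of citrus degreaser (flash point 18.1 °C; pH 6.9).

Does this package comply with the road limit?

Yes

Flash point 6.4 °C meets the Category FL criterion (Flammable Liquid), so the printing-ink reducer is Category FL.
Flash point 18.1 °C meets the Category FL criterion (Flammable Liquid), so the citrus degreaser is Category FL.
Total Category FL: (one 7.3 fl oz container = 216.08 mL) + (three 2.7 fl oz containers = 239.76 mL) = 455.84 mL.
455.84 mL ≤ 500 mL (road limit, Category FL) — within limit.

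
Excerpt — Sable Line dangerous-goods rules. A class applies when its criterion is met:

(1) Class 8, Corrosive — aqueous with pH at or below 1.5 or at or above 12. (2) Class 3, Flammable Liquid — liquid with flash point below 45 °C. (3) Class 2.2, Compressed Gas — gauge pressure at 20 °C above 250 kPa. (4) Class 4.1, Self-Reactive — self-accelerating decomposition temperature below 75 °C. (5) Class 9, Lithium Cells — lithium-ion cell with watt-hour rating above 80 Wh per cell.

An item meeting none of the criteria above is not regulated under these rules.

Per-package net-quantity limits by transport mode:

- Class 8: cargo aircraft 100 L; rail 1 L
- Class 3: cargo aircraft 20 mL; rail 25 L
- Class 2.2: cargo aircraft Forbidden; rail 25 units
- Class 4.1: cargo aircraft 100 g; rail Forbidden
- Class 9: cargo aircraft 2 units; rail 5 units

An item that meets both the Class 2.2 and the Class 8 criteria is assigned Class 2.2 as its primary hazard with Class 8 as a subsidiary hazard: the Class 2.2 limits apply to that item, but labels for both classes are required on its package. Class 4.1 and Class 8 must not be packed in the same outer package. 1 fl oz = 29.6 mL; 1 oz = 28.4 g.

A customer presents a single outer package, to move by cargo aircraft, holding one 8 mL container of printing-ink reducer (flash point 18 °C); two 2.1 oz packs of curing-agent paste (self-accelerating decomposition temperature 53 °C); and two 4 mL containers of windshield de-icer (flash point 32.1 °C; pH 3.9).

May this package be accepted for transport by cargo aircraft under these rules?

Printing-ink reducer: flash point 18 °C < 45 °C → Class 3 (Flammable Liquid).
With self-accelerating decomposition temperature 53 °C (< 75 °C), the curing-agent paste falls in Class 4.1.
The windshield de-icer has flash point 32.1 °C, which is < 45 °C, so it is Class 3 (Flammable Liquid).
Class 3 net quantity: 8 mL + (two 4 mL containers = 8 mL) = 16 mL.
That is within the Class 3 cargo aircraft limit of 20 mL.
Class 4.1 quantity: two 2.1 oz packs = 119.28 g.
119.28 g exceeds the cargo aircraft limit of 100 g for Class 4.1.
The segregation rule (Class 4.1 with Class 8) does not apply to Class 3 with Class 4.1.

No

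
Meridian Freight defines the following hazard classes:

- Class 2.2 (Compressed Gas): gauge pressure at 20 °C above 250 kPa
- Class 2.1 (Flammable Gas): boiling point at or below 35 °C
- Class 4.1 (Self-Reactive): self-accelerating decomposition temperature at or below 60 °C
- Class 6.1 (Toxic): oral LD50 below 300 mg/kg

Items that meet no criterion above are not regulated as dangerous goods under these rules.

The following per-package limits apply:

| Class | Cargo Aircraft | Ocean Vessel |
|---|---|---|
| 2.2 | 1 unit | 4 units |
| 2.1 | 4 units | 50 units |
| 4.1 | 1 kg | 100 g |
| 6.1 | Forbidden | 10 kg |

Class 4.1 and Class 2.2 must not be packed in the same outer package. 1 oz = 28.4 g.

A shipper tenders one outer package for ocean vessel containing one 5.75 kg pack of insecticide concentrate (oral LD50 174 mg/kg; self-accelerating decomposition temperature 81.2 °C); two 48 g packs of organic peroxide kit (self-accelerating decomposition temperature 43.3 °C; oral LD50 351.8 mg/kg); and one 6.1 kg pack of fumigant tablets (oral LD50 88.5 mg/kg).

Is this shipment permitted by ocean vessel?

No

The insecticide concentrate has oral LD50 174 mg/kg, which is < 300 mg/kg, so it is Class 6.1 (Toxic).
Self-accelerating decomposition temperature 43.3 °C meets the Class 4.1 criterion (Self-Reactive), so the organic peroxide kit is Class 4.1.
Oral LD50 88.5 mg/kg meets the Class 6.1 criterion (Toxic), so the fumigant tablets are Class 6.1.
Total Class 6.1: 5.75 kg + 6.1 kg = 11.85 kg.
That exceeds the Class 6.1 ocean vessel limit of 10 kg.
Class 4.1 quantity: two 48 g packs = 96 g.
96 g ≤ 100 g (ocean vessel limit, Class 4.1) — within limit.
The segregation rule (Class 4.1 with Class 2.2) does not apply to Class 6.1 with Class 4.1.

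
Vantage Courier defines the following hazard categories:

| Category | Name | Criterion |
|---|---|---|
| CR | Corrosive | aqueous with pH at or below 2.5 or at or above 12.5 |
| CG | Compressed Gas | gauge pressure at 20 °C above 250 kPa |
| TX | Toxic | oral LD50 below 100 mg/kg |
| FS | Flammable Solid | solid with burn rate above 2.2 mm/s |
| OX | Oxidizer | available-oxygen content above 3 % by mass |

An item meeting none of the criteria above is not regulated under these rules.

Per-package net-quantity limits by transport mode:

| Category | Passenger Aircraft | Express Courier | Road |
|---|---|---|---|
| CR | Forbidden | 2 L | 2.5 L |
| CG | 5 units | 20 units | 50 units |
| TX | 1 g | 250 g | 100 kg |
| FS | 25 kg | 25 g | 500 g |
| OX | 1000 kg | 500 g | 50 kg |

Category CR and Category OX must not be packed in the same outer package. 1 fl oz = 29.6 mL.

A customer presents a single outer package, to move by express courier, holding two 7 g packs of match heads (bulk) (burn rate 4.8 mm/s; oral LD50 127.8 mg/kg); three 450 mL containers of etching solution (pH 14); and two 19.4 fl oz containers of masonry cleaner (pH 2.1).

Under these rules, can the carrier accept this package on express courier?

With burn rate 4.8 mm/s (> 2.2 mm/s), the match heads (bulk) fall in Category FS.
Etching solution: pH 14 ≥ 12.5 → Category CR (Corrosive).
pH 2.1 meets the Category CR criterion (Corrosive), so the masonry cleaner is Category CR.
Category CR net quantity: (three 450 mL containers = 1.35 L) + (two 19.4 fl oz containers = 1148.48 mL) = 2498.48 mL.
2498.48 mL exceeds the express courier limit of 2 L for Category CR.
Category FS quantity: two 7 g packs = 14 g.
That is within the Category FS express courier limit of 25 g.
The segregation rule (Category CR with Category OX) does not apply to Category CR with Category FS.

No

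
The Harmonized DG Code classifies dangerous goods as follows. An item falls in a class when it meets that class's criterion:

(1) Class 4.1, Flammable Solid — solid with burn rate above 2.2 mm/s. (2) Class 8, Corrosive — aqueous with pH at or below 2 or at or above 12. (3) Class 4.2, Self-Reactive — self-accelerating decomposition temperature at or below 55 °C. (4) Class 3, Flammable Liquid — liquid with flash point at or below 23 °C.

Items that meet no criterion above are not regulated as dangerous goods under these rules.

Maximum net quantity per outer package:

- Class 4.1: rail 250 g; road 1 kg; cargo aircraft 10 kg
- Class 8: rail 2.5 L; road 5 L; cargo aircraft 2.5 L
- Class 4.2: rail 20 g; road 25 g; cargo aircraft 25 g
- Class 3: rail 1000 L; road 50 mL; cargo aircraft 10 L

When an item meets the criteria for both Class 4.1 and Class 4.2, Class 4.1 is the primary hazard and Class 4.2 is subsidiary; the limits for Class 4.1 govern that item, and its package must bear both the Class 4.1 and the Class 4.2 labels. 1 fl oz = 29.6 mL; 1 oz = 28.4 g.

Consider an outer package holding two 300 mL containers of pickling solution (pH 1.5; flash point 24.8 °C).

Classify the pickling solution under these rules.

Class 8

The pickling solution has pH 1.5, which is ≤ 2, so it is Class 8 (Corrosive).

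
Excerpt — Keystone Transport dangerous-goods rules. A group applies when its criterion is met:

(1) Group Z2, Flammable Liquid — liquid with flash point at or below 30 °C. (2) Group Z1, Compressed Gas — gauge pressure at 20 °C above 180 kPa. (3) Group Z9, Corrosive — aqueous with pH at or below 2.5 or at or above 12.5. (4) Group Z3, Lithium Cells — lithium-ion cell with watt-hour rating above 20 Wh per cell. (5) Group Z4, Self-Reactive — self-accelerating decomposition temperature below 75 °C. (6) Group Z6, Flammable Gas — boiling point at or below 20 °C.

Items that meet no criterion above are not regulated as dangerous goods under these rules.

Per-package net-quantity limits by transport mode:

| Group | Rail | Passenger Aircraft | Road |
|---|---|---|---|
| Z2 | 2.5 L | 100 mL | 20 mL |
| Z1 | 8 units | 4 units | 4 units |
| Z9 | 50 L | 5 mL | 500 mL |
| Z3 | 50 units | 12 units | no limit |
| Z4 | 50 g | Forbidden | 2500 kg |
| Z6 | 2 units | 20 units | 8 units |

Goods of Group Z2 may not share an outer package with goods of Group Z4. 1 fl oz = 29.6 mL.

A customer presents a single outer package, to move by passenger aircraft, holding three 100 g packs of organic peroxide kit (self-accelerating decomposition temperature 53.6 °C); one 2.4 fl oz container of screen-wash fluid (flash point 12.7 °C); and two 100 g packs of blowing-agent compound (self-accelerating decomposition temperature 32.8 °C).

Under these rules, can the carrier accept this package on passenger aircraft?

No

Organic peroxide kit: self-accelerating decomposition temperature 53.6 °C < 75 °C → Group Z4 (Self-Reactive).
The screen-wash fluid has flash point 12.7 °C, which is ≤ 30 °C, so it is Group Z2 (Flammable Liquid).
Self-accelerating decomposition temperature 32.8 °C meets the Group Z4 criterion (Self-Reactive), so the blowing-agent compound is Group Z4.
Group Z2 quantity: one 2.4 fl oz container = 71.04 mL.
That is within the Group Z2 passenger aircraft limit of 100 mL.
Total Group Z4: (three 100 g packs = 300 g) + (two 100 g packs = 200 g) = 500 g.
By passenger aircraft, Group Z4 is Forbidden regardless of quantity.
Group Z2 and Group Z4 may not share an outer package.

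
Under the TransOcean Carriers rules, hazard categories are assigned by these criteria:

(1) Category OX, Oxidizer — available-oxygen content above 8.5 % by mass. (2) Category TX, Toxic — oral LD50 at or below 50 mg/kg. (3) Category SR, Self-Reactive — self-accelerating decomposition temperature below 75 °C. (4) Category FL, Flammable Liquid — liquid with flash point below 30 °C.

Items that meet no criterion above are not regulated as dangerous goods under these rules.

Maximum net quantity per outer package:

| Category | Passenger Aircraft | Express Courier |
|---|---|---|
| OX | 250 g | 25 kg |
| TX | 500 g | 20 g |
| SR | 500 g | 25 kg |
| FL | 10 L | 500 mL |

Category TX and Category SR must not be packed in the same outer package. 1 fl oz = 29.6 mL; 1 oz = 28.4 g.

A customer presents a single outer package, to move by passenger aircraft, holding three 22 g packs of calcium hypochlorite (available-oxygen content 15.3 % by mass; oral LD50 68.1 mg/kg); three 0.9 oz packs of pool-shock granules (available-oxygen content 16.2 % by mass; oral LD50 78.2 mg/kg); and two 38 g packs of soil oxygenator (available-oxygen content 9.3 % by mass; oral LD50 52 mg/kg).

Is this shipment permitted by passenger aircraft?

Yes

Calcium hypochlorite: available-oxygen content 15.3 % by mass > 8.5 % by mass → Category OX (Oxidizer).
With available-oxygen content 16.2 % by mass (> 8.5 % by mass), the pool-shock granules fall in Category OX.
Available-oxygen content 9.3 % by mass meets the Category OX criterion (Oxidizer), so the soil oxygenator is Category OX.
Category OX net quantity: (three 22 g packs = 66 g) + (three 0.9 oz packs = 76.68 g) + (two 38 g packs = 76 g) = 218.68 g.
That is within the Category OX passenger aircraft limit of 250 g.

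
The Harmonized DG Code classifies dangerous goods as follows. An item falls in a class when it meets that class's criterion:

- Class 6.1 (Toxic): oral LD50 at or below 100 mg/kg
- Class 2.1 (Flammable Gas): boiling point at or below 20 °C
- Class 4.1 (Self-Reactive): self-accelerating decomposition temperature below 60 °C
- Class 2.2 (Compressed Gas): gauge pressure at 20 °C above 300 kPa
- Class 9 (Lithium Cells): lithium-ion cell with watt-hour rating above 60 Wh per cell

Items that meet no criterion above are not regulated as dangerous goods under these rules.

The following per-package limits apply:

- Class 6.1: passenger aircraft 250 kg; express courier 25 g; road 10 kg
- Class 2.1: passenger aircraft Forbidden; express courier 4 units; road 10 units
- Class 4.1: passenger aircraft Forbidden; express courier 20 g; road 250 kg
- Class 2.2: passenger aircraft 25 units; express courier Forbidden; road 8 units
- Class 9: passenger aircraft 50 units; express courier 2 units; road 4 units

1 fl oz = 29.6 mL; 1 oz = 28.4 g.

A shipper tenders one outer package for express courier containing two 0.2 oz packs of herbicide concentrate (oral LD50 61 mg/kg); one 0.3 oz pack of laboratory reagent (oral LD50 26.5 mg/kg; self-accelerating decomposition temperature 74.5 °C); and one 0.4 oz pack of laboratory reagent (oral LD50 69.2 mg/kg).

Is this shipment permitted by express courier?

The herbicide concentrate has oral LD50 61 mg/kg, which is ≤ 100 mg/kg, so it is Class 6.1 (Toxic).
Oral LD50 26.5 mg/kg meets the Class 6.1 criterion (Toxic), so the laboratory reagent is Class 6.1.
The laboratory reagent has oral LD50 69.2 mg/kg, which is ≤ 100 mg/kg, so it is Class 6.1 (Toxic).
Total Class 6.1: (two 0.2 oz packs = 11.36 g) + (one 0.3 oz pack = 8.52 g) + (one 0.4 oz pack = 11.36 g) = 31.24 g.
31.24 g exceeds the express courier limit of 25 g for Class 6.1.

No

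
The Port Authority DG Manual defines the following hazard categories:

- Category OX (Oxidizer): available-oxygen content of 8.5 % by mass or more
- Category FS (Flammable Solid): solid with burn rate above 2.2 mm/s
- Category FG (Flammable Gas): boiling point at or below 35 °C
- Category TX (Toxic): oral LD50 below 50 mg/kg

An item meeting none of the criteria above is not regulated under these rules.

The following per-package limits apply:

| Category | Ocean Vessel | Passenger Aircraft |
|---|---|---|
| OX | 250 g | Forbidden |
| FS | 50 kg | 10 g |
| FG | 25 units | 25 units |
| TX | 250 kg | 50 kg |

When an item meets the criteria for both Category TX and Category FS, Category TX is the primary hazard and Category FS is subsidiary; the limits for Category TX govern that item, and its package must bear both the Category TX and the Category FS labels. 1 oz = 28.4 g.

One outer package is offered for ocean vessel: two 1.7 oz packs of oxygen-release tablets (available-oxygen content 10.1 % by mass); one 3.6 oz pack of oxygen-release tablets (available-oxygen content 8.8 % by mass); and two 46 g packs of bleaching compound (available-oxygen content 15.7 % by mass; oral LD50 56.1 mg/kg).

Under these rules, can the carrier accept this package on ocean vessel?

No

The oxygen-release tablets have available-oxygen content 10.1 % by mass, which is ≥ 8.5 % by mass, so they are Category OX (Oxidizer).
Available-oxygen content 8.8 % by mass meets the Category OX criterion (Oxidizer), so the oxygen-release tablets are Category OX.
Bleaching compound: available-oxygen content 15.7 % by mass ≥ 8.5 % by mass → Category OX (Oxidizer).
Category OX net quantity: (two 1.7 oz packs = 96.56 g) + (one 3.6 oz pack = 102.24 g) + (two 46 g packs = 92 g) = 290.8 g.
290.8 g > 250 g (ocean vessel limit, Category OX) — over the limit.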